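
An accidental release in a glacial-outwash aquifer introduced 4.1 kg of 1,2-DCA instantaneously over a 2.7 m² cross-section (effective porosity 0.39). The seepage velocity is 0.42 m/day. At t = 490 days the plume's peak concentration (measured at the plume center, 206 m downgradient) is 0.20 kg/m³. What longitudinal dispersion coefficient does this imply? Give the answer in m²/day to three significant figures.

At the plume center C_max = M/(n_e·A·√(4πDt)), so D = M²/(4πt·(n_e·A·C_max)²).
n_e·A·C_max = 0.39 × 2.7 × 0.20 = 0.2106 kg/m.
D = 4.1²/(4π × 490 × 0.2106²) = 0.0616 m²/day.

0.0616 m²/day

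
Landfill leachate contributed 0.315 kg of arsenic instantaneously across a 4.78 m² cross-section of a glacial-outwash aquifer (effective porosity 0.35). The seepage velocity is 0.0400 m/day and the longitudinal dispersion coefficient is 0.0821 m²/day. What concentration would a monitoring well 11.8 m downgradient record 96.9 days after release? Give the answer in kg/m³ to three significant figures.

For an instantaneous plane source, C(x,t) = M/(n_e·A·√(4πDt)) · exp(−(x−vt)²/(4Dt)), with n_e·A the pore (flow) area.
Plume center vt = 0.0400 × 96.9 = 3.876 m, so the well at 11.8 m is 7.924 m downgradient of the peak.
√(4πDt) = 9.999 m, giving peak height M/(n_e·A·√(4πDt)) = 0.315/(0.35 × 4.78 × 9.999) = 0.01883 kg/m³.
(x−vt)²/(4Dt) = (7.924)²/(4 × 0.0821 × 96.9) = 1.973; exp(−1.973) = 0.1390.
C = 0.01883 × 0.1390 = 0.00262 kg/m³.

0.00262 kg/m³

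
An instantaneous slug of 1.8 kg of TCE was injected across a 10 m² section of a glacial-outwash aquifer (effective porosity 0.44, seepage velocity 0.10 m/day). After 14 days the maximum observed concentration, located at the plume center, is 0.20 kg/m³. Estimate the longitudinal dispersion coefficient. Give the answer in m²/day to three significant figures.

0.0238 m²/day

At the plume center C_max = M/(n_e·A·√(4πDt)), so D = M²/(4πt·(n_e·A·C_max)²).
n_e·A·C_max = 0.44 × 10 × 0.20 = 0.8800 kg/m.
D = 1.8²/(4π × 14 × 0.8800²) = 0.0238 m²/day.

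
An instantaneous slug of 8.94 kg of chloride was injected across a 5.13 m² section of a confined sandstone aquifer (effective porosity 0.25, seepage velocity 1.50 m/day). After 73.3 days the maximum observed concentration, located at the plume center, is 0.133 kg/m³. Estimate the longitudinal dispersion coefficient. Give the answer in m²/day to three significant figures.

2.98 m²/day

At the plume center C_max = M/(n_e·A·√(4πDt)), so D = M²/(4πt·(n_e·A·C_max)²).
n_e·A·C_max = 0.25 × 5.13 × 0.133 = 0.1706 kg/m.
D = 8.94²/(4π × 73.3 × 0.1706²) = 2.98 m²/day.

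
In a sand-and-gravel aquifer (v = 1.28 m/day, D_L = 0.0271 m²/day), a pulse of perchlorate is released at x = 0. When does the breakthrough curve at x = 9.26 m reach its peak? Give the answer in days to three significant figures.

For the 1D instantaneous-source solution, setting ∂C/∂t = 0 at fixed x gives v²t² + 2Dt − x² = 0, so t = (√(D² + v²x²) − D)/v².
√(D² + v²x²) = √(0.0271² + 1.28² × 9.26²) = 11.85; v² = 1.6384.
t = (11.85 − 0.0271)/1.6384 = 7.22 days (vs. the pure-advection estimate x/v = 7.23 d).

7.22 days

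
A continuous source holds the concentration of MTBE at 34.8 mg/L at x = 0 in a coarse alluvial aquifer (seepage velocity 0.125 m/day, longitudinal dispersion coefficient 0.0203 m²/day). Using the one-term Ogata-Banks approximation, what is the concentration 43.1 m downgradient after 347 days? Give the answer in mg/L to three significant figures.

18.4 mg/L

For a continuous step input, C/C₀ ≈ ½·erfc((x−vt)/(2√(Dt))).
vt = 0.125 × 347 = 43.375 m and 2√(Dt) = 2√(0.0203 × 347) = 5.308 m.
Argument (x−vt)/(2√(Dt)) = (43.1 − 43.375)/5.308 = -0.05181; ½·erfc(-0.05181) = 0.5292.
C = 34.8 × 0.5292 = 18.4 mg/L.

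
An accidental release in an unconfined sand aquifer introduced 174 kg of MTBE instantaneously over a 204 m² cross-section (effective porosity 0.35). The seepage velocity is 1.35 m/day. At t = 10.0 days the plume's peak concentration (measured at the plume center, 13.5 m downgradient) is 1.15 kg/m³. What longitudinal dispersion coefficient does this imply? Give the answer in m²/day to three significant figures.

0.0357 m²/day

At the plume center C_max = M/(n_e·A·√(4πDt)), so D = M²/(4πt·(n_e·A·C_max)²).
n_e·A·C_max = 0.35 × 204 × 1.15 = 82.11 kg/m.
D = 174²/(4π × 10.0 × 82.11²) = 0.0357 m²/day.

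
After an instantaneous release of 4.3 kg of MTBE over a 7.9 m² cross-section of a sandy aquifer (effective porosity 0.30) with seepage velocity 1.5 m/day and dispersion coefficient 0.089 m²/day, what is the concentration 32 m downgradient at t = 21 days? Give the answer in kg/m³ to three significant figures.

For an instantaneous plane source, C(x,t) = M/(n_e·A·√(4πDt)) · exp(−(x−vt)²/(4Dt)), with n_e·A the pore (flow) area.
Plume center vt = 1.5 × 21 = 31.5 m, so the well at 32 m is 0.5 m downgradient of the peak.
√(4πDt) = 4.846 m, giving peak height M/(n_e·A·√(4πDt)) = 4.3/(0.30 × 7.9 × 4.846) = 0.3744 kg/m³.
(x−vt)²/(4Dt) = (0.5)²/(4 × 0.089 × 21) = 0.03344; exp(−0.03344) = 0.9671.
C = 0.3744 × 0.9671 = 0.362 kg/m³.

0.362 kg/m³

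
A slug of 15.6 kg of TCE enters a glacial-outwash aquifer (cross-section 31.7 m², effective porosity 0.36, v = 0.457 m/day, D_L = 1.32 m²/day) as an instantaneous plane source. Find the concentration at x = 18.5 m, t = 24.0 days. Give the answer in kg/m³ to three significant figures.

0.0438 kg/m³

For an instantaneous plane source, C(x,t) = M/(n_e·A·√(4πDt)) · exp(−(x−vt)²/(4Dt)), with n_e·A the pore (flow) area.
Plume center vt = 0.457 × 24.0 = 10.968 m, so the well at 18.5 m is 7.532 m downgradient of the peak.
√(4πDt) = 19.95 m, giving peak height M/(n_e·A·√(4πDt)) = 15.6/(0.36 × 31.7 × 19.95) = 0.06852 kg/m³.
(x−vt)²/(4Dt) = (7.532)²/(4 × 1.32 × 24.0) = 0.4477; exp(−0.4477) = 0.6391.
C = 0.06852 × 0.6391 = 0.0438 kg/m³.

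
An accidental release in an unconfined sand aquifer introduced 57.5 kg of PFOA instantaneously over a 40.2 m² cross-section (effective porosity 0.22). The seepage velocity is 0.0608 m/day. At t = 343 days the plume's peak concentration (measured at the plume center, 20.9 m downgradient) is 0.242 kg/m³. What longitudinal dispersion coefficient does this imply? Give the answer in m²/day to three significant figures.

At the plume center C_max = M/(n_e·A·√(4πDt)), so D = M²/(4πt·(n_e·A·C_max)²).
n_e·A·C_max = 0.22 × 40.2 × 0.242 = 2.140 kg/m.
D = 57.5²/(4π × 343 × 2.140²) = 0.167 m²/day.

0.167 m²/day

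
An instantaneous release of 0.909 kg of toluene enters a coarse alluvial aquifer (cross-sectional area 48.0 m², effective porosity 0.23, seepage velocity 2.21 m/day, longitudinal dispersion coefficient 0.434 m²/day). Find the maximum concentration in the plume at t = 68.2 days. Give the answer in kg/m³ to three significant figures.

0.00427 kg/m³

The peak of an instantaneous 1D plume sits at x = vt; there the Gaussian factor is 1 and C_max = M/(n_e·A·√(4πDt)), where n_e·A is the pore area the mass is dissolved in.
√(4πDt) = √(4π × 0.434 × 68.2) = 19.29 m, so C_max = 0.909/(0.23 × 48.0 × 19.29) = 0.00427 kg/m³.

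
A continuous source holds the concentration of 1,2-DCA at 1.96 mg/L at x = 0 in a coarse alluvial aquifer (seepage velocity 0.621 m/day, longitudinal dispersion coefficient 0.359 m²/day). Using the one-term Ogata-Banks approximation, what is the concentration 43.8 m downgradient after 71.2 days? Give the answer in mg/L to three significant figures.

For a continuous step input, C/C₀ ≈ ½·erfc((x−vt)/(2√(Dt))).
vt = 0.621 × 71.2 = 44.2152 m and 2√(Dt) = 2√(0.359 × 71.2) = 10.11 m.
Argument (x−vt)/(2√(Dt)) = (43.8 − 44.2152)/10.11 = -0.04107; ½·erfc(-0.04107) = 0.5232.
C = 1.96 × 0.5232 = 1.03 mg/L.

1.03 mg/L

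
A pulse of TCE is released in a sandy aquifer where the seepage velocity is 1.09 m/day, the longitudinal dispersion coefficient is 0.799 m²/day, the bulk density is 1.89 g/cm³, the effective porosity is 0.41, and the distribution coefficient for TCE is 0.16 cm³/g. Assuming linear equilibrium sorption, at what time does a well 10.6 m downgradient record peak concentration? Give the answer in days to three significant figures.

Retardation factor R = 1 + ρ_b·K_d/n = 1 + 1.89 × 0.16/0.41 = 1.738.
Sorption retards both mechanisms: v_R = v/R = 0.6272 m/day, D_R = D/R = 0.4597 m²/day.
Peak time from v_R²t² + 2D_R t − x² = 0: t = (√(D_R² + v_R²x²) − D_R)/v_R².
√(D_R² + v_R²x²) = √(0.4597² + 0.6272² × 10.6²) = 6.664; v_R² = 0.3934.
t = (6.664 − 0.4597)/0.3934 = 15.8 days.

15.8 days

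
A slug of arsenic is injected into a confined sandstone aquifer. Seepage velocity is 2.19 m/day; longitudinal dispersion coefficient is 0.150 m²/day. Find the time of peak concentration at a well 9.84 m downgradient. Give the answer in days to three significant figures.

4.46 days

For the 1D instantaneous-source solution, setting ∂C/∂t = 0 at fixed x gives v²t² + 2Dt − x² = 0, so t = (√(D² + v²x²) − D)/v².
√(D² + v²x²) = √(0.150² + 2.19² × 9.84²) = 21.55; v² = 4.7961.
t = (21.55 − 0.150)/4.7961 = 4.46 days (vs. the pure-advection estimate x/v = 4.49 d).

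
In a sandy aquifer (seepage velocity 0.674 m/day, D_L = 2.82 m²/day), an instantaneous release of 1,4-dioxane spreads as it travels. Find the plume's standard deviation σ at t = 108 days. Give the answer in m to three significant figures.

24.7 m

Dispersive spreading gives a Gaussian with σ² = 2Dt; advection only shifts the center.
σ = √(2 × 2.82 × 108) = 24.7 m.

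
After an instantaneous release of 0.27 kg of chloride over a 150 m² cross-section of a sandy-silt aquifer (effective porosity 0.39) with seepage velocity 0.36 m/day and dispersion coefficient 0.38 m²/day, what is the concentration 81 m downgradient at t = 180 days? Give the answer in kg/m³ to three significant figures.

For an instantaneous plane source, C(x,t) = M/(n_e·A·√(4πDt)) · exp(−(x−vt)²/(4Dt)), with n_e·A the pore (flow) area.
Plume center vt = 0.36 × 180 = 64.8 m, so the well at 81 m is 16.2 m downgradient of the peak.
√(4πDt) = 29.32 m, giving peak height M/(n_e·A·√(4πDt)) = 0.27/(0.39 × 150 × 29.32) = 0.0001574 kg/m³.
(x−vt)²/(4Dt) = (16.2)²/(4 × 0.38 × 180) = 0.9592; exp(−0.9592) = 0.3832.
C = 0.0001574 × 0.3832 = 6.03e-05 kg/m³.

6.03e-05 kg/m³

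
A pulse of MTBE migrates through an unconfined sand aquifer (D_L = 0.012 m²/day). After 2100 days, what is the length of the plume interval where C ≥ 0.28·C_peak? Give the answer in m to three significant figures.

The plume is Gaussian with σ = √(2Dt) = √(2 × 0.012 × 2100) = 7.099 m.
C/C_peak = exp(−Δx²/(2σ²)) = 0.28 ⇒ Δx = σ·√(−2 ln 0.28) = 7.099 × 1.596 = 11.33 m.
Width = 2Δx = 22.7 m.

22.7 m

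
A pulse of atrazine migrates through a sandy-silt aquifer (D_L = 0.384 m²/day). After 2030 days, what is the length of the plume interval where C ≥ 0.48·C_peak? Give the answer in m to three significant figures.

95.7 m

The plume is Gaussian with σ = √(2Dt) = √(2 × 0.384 × 2030) = 39.48 m.
C/C_peak = exp(−Δx²/(2σ²)) = 0.48 ⇒ Δx = σ·√(−2 ln 0.48) = 39.48 × 1.212 = 47.85 m.
Width = 2Δx = 95.7 m.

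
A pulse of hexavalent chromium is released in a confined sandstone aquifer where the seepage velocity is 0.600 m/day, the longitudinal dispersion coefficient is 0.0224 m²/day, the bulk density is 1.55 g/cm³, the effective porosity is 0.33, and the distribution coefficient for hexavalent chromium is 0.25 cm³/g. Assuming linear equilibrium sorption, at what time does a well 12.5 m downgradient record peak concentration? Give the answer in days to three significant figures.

45.2 days

Retardation factor R = 1 + ρ_b·K_d/n = 1 + 1.55 × 0.25/0.33 = 2.174.
Sorption retards both mechanisms: v_R = v/R = 0.2760 m/day, D_R = D/R = 0.01030 m²/day.
Peak time from v_R²t² + 2D_R t − x² = 0: t = (√(D_R² + v_R²x²) − D_R)/v_R².
√(D_R² + v_R²x²) = √(0.01030² + 0.2760² × 12.5²) = 3.450; v_R² = 0.07618.
t = (3.450 − 0.01030)/0.07618 = 45.2 days.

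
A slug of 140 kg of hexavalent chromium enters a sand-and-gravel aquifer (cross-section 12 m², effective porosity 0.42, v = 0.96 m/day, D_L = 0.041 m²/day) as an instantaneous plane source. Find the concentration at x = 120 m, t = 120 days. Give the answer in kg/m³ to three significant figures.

1.10 kg/m³

For an instantaneous plane source, C(x,t) = M/(n_e·A·√(4πDt)) · exp(−(x−vt)²/(4Dt)), with n_e·A the pore (flow) area.
Plume center vt = 0.96 × 120 = 115.2 m, so the well at 120 m is 4.8 m downgradient of the peak.
√(4πDt) = 7.863 m, giving peak height M/(n_e·A·√(4πDt)) = 140/(0.42 × 12 × 7.863) = 3.533 kg/m³.
(x−vt)²/(4Dt) = (4.8)²/(4 × 0.041 × 120) = 1.171; exp(−1.171) = 0.3101.
C = 3.533 × 0.3101 = 1.10 kg/m³.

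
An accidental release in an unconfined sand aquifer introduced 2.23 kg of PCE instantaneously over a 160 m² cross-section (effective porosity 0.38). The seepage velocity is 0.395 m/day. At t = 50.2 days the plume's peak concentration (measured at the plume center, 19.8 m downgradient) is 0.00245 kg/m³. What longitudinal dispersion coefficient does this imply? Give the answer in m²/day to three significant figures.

At the plume center C_max = M/(n_e·A·√(4πDt)), so D = M²/(4πt·(n_e·A·C_max)²).
n_e·A·C_max = 0.38 × 160 × 0.00245 = 0.1490 kg/m.
D = 2.23²/(4π × 50.2 × 0.1490²) = 0.355 m²/day.

0.355 m²/day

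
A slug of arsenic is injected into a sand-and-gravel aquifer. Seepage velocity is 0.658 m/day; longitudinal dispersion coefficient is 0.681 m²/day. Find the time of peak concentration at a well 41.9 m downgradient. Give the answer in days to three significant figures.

62.1 days

For the 1D instantaneous-source solution, setting ∂C/∂t = 0 at fixed x gives v²t² + 2Dt − x² = 0, so t = (√(D² + v²x²) − D)/v².
√(D² + v²x²) = √(0.681² + 0.658² × 41.9²) = 27.58; v² = 0.432964.
t = (27.58 − 0.681)/0.432964 = 62.1 days (vs. the pure-advection estimate x/v = 63.7 d).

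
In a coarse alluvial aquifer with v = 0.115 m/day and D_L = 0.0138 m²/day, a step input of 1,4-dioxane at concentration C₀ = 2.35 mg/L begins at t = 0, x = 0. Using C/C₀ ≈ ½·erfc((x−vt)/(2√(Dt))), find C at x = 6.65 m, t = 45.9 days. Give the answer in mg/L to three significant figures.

0.262 mg/L

For a continuous step input, C/C₀ ≈ ½·erfc((x−vt)/(2√(Dt))).
vt = 0.115 × 45.9 = 5.2785 m and 2√(Dt) = 2√(0.0138 × 45.9) = 1.592 m.
Argument (x−vt)/(2√(Dt)) = (6.65 − 5.2785)/1.592 = 0.8615; ½·erfc(0.8615) = 0.1115.
C = 2.35 × 0.1115 = 0.262 mg/L.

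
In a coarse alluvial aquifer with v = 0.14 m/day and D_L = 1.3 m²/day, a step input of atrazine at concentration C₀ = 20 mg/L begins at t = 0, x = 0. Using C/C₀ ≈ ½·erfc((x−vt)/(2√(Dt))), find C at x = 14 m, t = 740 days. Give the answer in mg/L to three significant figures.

19.6 mg/L

For a continuous step input, C/C₀ ≈ ½·erfc((x−vt)/(2√(Dt))).
vt = 0.14 × 740 = 103.6 m and 2√(Dt) = 2√(1.3 × 740) = 62.03 m.
Argument (x−vt)/(2√(Dt)) = (14 − 103.6)/62.03 = -1.444; ½·erfc(-1.444) = 0.9794.
C = 20 × 0.9794 = 19.6 mg/L.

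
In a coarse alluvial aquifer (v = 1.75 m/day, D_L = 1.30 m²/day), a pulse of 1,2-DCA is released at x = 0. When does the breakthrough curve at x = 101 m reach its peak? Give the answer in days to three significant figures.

For the 1D instantaneous-source solution, setting ∂C/∂t = 0 at fixed x gives v²t² + 2Dt − x² = 0, so t = (√(D² + v²x²) − D)/v².
√(D² + v²x²) = √(1.30² + 1.75² × 101²) = 176.8; v² = 3.0625.
t = (176.8 − 1.30)/3.0625 = 57.3 days (vs. the pure-advection estimate x/v = 57.7 d).

57.3 days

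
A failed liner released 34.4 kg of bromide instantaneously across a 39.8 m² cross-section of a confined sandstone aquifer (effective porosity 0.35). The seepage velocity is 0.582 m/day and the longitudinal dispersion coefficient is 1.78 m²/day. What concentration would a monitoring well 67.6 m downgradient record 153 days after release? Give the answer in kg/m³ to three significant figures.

0.0277 kg/m³

For an instantaneous plane source, C(x,t) = M/(n_e·A·√(4πDt)) · exp(−(x−vt)²/(4Dt)), with n_e·A the pore (flow) area.
Plume center vt = 0.582 × 153 = 89.046 m, so the well at 67.6 m is 21.446 m upgradient of the peak.
√(4πDt) = 58.50 m, giving peak height M/(n_e·A·√(4πDt)) = 34.4/(0.35 × 39.8 × 58.50) = 0.04221 kg/m³.
(x−vt)²/(4Dt) = (-21.446)²/(4 × 1.78 × 153) = 0.4222; exp(−0.4222) = 0.6556.
C = 0.04221 × 0.6556 = 0.0277 kg/m³.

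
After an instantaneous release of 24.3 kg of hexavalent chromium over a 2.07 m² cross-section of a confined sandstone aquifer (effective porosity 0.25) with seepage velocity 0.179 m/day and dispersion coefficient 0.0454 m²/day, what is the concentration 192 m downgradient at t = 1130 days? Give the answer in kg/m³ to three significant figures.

For an instantaneous plane source, C(x,t) = M/(n_e·A·√(4πDt)) · exp(−(x−vt)²/(4Dt)), with n_e·A the pore (flow) area.
Plume center vt = 0.179 × 1130 = 202.27 m, so the well at 192 m is 10.27 m upgradient of the peak.
√(4πDt) = 25.39 m, giving peak height M/(n_e·A·√(4πDt)) = 24.3/(0.25 × 2.07 × 25.39) = 1.849 kg/m³.
(x−vt)²/(4Dt) = (-10.27)²/(4 × 0.0454 × 1130) = 0.5140; exp(−0.5140) = 0.5981.
C = 1.849 × 0.5981 = 1.11 kg/m³.

1.11 kg/m³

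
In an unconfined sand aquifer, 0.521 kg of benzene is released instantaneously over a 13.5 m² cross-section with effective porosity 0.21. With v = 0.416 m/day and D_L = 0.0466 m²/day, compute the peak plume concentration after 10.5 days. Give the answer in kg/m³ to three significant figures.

0.0741 kg/m³

The peak of an instantaneous 1D plume sits at x = vt; there the Gaussian factor is 1 and C_max = M/(n_e·A·√(4πDt)), where n_e·A is the pore area the mass is dissolved in.
√(4πDt) = √(4π × 0.0466 × 10.5) = 2.480 m, so C_max = 0.521/(0.21 × 13.5 × 2.480) = 0.0741 kg/m³.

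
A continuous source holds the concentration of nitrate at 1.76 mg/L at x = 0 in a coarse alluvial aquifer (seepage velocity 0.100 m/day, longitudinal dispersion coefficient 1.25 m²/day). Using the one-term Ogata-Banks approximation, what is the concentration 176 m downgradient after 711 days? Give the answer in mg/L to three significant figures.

For a continuous step input, C/C₀ ≈ ½·erfc((x−vt)/(2√(Dt))).
vt = 0.100 × 711 = 71.1 m and 2√(Dt) = 2√(1.25 × 711) = 59.62 m.
Argument (x−vt)/(2√(Dt)) = (176 − 71.1)/59.62 = 1.759; ½·erfc(1.759) = 0.006430.
C = 1.76 × 0.006430 = 0.0113 mg/L.

0.0113 mg/L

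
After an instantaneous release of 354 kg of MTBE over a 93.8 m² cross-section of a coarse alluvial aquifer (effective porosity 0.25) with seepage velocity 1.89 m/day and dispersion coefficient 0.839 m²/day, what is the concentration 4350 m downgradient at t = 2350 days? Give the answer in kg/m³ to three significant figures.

0.0332 kg/m³

For an instantaneous plane source, C(x,t) = M/(n_e·A·√(4πDt)) · exp(−(x−vt)²/(4Dt)), with n_e·A the pore (flow) area.
Plume center vt = 1.89 × 2350 = 4441.5 m, so the well at 4350 m is 91.5 m upgradient of the peak.
√(4πDt) = 157.4 m, giving peak height M/(n_e·A·√(4πDt)) = 354/(0.25 × 93.8 × 157.4) = 0.09591 kg/m³.
(x−vt)²/(4Dt) = (-91.5)²/(4 × 0.839 × 2350) = 1.062; exp(−1.062) = 0.3458.
C = 0.09591 × 0.3458 = 0.0332 kg/m³.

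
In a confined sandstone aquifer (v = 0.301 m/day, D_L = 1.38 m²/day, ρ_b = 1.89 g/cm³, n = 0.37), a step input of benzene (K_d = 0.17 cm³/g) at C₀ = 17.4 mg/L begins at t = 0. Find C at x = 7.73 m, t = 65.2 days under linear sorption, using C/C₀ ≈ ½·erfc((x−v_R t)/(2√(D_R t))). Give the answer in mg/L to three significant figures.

Retardation factor R = 1 + ρ_b·K_d/n = 1 + 1.89 × 0.17/0.37 = 1.868.
Sorption retards both mechanisms: v_R = v/R = 0.1611 m/day, D_R = D/R = 0.7388 m²/day.
v_R·t = 0.1611 × 65.2 = 10.50372 m; 2√(D_R t) = 13.88 m; argument = (7.73 − 10.50372)/13.88 = -0.1998.
C = C₀ × ½·erfc(-0.1998) = 17.4 × 0.6112 = 10.6 mg/L.

10.6 mg/L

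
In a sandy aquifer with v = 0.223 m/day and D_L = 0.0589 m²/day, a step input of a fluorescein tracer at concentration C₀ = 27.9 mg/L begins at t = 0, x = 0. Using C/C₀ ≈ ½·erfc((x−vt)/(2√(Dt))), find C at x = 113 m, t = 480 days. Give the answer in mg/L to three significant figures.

For a continuous step input, C/C₀ ≈ ½·erfc((x−vt)/(2√(Dt))).
vt = 0.223 × 480 = 107.04 m and 2√(Dt) = 2√(0.0589 × 480) = 10.63 m.
Argument (x−vt)/(2√(Dt)) = (113 − 107.04)/10.63 = 0.5607; ½·erfc(0.5607) = 0.2139.
C = 27.9 × 0.2139 = 5.97 mg/L.

5.97 mg/L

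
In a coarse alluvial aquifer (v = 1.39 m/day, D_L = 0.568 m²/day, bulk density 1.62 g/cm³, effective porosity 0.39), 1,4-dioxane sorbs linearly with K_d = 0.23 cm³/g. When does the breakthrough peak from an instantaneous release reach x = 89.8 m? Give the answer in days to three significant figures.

Retardation factor R = 1 + ρ_b·K_d/n = 1 + 1.62 × 0.23/0.39 = 1.955.
Sorption retards both mechanisms: v_R = v/R = 0.7110 m/day, D_R = D/R = 0.2905 m²/day.
Peak time from v_R²t² + 2D_R t − x² = 0: t = (√(D_R² + v_R²x²) − D_R)/v_R².
√(D_R² + v_R²x²) = √(0.2905² + 0.7110² × 89.8²) = 63.85; v_R² = 0.5055.
t = (63.85 − 0.2905)/0.5055 = 126 days.

126 days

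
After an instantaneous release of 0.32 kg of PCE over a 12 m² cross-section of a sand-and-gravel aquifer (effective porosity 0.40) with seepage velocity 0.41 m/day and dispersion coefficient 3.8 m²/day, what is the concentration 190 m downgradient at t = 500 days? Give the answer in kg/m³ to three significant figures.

For an instantaneous plane source, C(x,t) = M/(n_e·A·√(4πDt)) · exp(−(x−vt)²/(4Dt)), with n_e·A the pore (flow) area.
Plume center vt = 0.41 × 500 = 205 m, so the well at 190 m is 15 m upgradient of the peak.
√(4πDt) = 154.5 m, giving peak height M/(n_e·A·√(4πDt)) = 0.32/(0.40 × 12 × 154.5) = 0.0004315 kg/m³.
(x−vt)²/(4Dt) = (-15)²/(4 × 3.8 × 500) = 0.02961; exp(−0.02961) = 0.9708.
C = 0.0004315 × 0.9708 = 0.000419 kg/m³.

0.000419 kg/m³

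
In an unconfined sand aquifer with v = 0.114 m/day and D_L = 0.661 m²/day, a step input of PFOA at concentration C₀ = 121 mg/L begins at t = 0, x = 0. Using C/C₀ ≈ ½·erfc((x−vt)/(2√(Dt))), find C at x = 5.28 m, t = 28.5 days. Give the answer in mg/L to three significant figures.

For a continuous step input, C/C₀ ≈ ½·erfc((x−vt)/(2√(Dt))).
vt = 0.114 × 28.5 = 3.249 m and 2√(Dt) = 2√(0.661 × 28.5) = 8.681 m.
Argument (x−vt)/(2√(Dt)) = (5.28 − 3.249)/8.681 = 0.2340; ½·erfc(0.2340) = 0.3704.
C = 121 × 0.3704 = 44.8 mg/L.

44.8 mg/L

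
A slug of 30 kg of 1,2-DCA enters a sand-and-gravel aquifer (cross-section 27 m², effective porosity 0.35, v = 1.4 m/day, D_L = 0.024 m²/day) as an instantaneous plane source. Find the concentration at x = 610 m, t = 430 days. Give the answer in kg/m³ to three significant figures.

0.0591 kg/m³

For an instantaneous plane source, C(x,t) = M/(n_e·A·√(4πDt)) · exp(−(x−vt)²/(4Dt)), with n_e·A the pore (flow) area.
Plume center vt = 1.4 × 430 = 602 m, so the well at 610 m is 8 m downgradient of the peak.
√(4πDt) = 11.39 m, giving peak height M/(n_e·A·√(4πDt)) = 30/(0.35 × 27 × 11.39) = 0.2787 kg/m³.
(x−vt)²/(4Dt) = (8)²/(4 × 0.024 × 430) = 1.550; exp(−1.550) = 0.2122.
C = 0.2787 × 0.2122 = 0.0591 kg/m³.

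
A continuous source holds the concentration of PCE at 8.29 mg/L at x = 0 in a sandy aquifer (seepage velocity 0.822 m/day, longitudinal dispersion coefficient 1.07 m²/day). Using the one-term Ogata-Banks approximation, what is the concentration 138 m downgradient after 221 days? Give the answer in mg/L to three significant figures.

8.10 mg/L

For a continuous step input, C/C₀ ≈ ½·erfc((x−vt)/(2√(Dt))).
vt = 0.822 × 221 = 181.662 m and 2√(Dt) = 2√(1.07 × 221) = 30.76 m.
Argument (x−vt)/(2√(Dt)) = (138 − 181.662)/30.76 = -1.419; ½·erfc(-1.419) = 0.9776.
C = 8.29 × 0.9776 = 8.10 mg/L.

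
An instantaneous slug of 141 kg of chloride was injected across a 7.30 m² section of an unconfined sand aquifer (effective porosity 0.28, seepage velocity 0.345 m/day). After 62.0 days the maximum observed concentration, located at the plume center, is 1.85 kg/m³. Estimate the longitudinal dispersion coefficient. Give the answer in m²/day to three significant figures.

At the plume center C_max = M/(n_e·A·√(4πDt)), so D = M²/(4πt·(n_e·A·C_max)²).
n_e·A·C_max = 0.28 × 7.30 × 1.85 = 3.781 kg/m.
D = 141²/(4π × 62.0 × 3.781²) = 1.78 m²/day.

1.78 m²/day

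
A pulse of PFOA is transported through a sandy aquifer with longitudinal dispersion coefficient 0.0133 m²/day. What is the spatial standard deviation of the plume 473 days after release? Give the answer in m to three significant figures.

3.55 m

Dispersive spreading gives a Gaussian with σ² = 2Dt; advection only shifts the center.
σ = √(2 × 0.0133 × 473) = 3.55 m.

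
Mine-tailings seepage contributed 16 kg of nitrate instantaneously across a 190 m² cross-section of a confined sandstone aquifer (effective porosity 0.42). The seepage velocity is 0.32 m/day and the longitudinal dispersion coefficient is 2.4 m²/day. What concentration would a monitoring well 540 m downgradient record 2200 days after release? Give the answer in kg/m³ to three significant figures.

For an instantaneous plane source, C(x,t) = M/(n_e·A·√(4πDt)) · exp(−(x−vt)²/(4Dt)), with n_e·A the pore (flow) area.
Plume center vt = 0.32 × 2200 = 704 m, so the well at 540 m is 164 m upgradient of the peak.
√(4πDt) = 257.6 m, giving peak height M/(n_e·A·√(4πDt)) = 16/(0.42 × 190 × 257.6) = 0.0007783 kg/m³.
(x−vt)²/(4Dt) = (-164)²/(4 × 2.4 × 2200) = 1.273; exp(−1.273) = 0.2800.
C = 0.0007783 × 0.2800 = 0.000218 kg/m³.

0.000218 kg/m³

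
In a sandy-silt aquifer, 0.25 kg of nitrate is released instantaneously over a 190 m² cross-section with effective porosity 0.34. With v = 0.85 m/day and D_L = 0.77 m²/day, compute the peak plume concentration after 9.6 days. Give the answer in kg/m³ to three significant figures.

The peak of an instantaneous 1D plume sits at x = vt; there the Gaussian factor is 1 and C_max = M/(n_e·A·√(4πDt)), where n_e·A is the pore area the mass is dissolved in.
√(4πDt) = √(4π × 0.77 × 9.6) = 9.638 m, so C_max = 0.25/(0.34 × 190 × 9.638) = 0.000402 kg/m³.

0.000402 kg/m³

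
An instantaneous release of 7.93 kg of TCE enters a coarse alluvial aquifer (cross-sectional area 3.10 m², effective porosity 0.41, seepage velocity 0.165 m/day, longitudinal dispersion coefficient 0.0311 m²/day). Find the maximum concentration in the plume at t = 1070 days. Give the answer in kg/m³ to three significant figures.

The peak of an instantaneous 1D plume sits at x = vt; there the Gaussian factor is 1 and C_max = M/(n_e·A·√(4πDt)), where n_e·A is the pore area the mass is dissolved in.
√(4πDt) = √(4π × 0.0311 × 1070) = 20.45 m, so C_max = 7.93/(0.41 × 3.10 × 20.45) = 0.305 kg/m³.

0.305 kg/m³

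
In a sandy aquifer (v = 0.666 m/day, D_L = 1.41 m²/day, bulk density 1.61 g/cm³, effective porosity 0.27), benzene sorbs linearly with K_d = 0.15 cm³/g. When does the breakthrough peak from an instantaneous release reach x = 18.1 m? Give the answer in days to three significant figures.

Retardation factor R = 1 + ρ_b·K_d/n = 1 + 1.61 × 0.15/0.27 = 1.894.
Sorption retards both mechanisms: v_R = v/R = 0.3516 m/day, D_R = D/R = 0.7445 m²/day.
Peak time from v_R²t² + 2D_R t − x² = 0: t = (√(D_R² + v_R²x²) − D_R)/v_R².
√(D_R² + v_R²x²) = √(0.7445² + 0.3516² × 18.1²) = 6.407; v_R² = 0.1236.
t = (6.407 − 0.7445)/0.1236 = 45.8 days.

45.8 days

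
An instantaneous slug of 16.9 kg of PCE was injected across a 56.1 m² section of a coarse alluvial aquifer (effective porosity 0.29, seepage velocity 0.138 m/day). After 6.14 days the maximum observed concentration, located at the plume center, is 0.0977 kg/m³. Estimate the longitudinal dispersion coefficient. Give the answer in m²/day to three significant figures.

At the plume center C_max = M/(n_e·A·√(4πDt)), so D = M²/(4πt·(n_e·A·C_max)²).
n_e·A·C_max = 0.29 × 56.1 × 0.0977 = 1.589 kg/m.
D = 16.9²/(4π × 6.14 × 1.589²) = 1.47 m²/day.

1.47 m²/day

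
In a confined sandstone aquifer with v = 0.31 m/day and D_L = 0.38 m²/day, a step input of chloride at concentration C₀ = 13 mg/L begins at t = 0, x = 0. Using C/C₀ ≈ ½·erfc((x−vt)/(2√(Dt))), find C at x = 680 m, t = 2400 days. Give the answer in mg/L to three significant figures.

For a continuous step input, C/C₀ ≈ ½·erfc((x−vt)/(2√(Dt))).
vt = 0.31 × 2400 = 744 m and 2√(Dt) = 2√(0.38 × 2400) = 60.40 m.
Argument (x−vt)/(2√(Dt)) = (680 − 744)/60.40 = -1.060; ½·erfc(-1.060) = 0.9331.
C = 13 × 0.9331 = 12.1 mg/L.

12.1 mg/L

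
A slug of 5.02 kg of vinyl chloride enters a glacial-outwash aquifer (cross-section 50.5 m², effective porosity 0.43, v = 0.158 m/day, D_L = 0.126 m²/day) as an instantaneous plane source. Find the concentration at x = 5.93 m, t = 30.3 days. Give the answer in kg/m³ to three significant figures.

0.0306 kg/m³

For an instantaneous plane source, C(x,t) = M/(n_e·A·√(4πDt)) · exp(−(x−vt)²/(4Dt)), with n_e·A the pore (flow) area.
Plume center vt = 0.158 × 30.3 = 4.7874 m, so the well at 5.93 m is 1.1426 m downgradient of the peak.
√(4πDt) = 6.926 m, giving peak height M/(n_e·A·√(4πDt)) = 5.02/(0.43 × 50.5 × 6.926) = 0.03338 kg/m³.
(x−vt)²/(4Dt) = (1.1426)²/(4 × 0.126 × 30.3) = 0.08549; exp(−0.08549) = 0.9181.
C = 0.03338 × 0.9181 = 0.0306 kg/m³.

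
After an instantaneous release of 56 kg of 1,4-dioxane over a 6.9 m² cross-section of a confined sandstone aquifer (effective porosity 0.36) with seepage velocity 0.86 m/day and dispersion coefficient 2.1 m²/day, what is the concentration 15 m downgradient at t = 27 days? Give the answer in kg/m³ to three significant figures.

For an instantaneous plane source, C(x,t) = M/(n_e·A·√(4πDt)) · exp(−(x−vt)²/(4Dt)), with n_e·A the pore (flow) area.
Plume center vt = 0.86 × 27 = 23.22 m, so the well at 15 m is 8.22 m upgradient of the peak.
√(4πDt) = 26.69 m, giving peak height M/(n_e·A·√(4πDt)) = 56/(0.36 × 6.9 × 26.69) = 0.8447 kg/m³.
(x−vt)²/(4Dt) = (-8.22)²/(4 × 2.1 × 27) = 0.2979; exp(−0.2979) = 0.7424.
C = 0.8447 × 0.7424 = 0.627 kg/m³.

0.627 kg/m³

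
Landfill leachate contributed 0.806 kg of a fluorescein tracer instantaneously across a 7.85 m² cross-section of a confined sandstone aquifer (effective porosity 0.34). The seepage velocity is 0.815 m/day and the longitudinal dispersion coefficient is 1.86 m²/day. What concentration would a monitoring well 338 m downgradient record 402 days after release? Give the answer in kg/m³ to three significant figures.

0.00301 kg/m³

For an instantaneous plane source, C(x,t) = M/(n_e·A·√(4πDt)) · exp(−(x−vt)²/(4Dt)), with n_e·A the pore (flow) area.
Plume center vt = 0.815 × 402 = 327.63 m, so the well at 338 m is 10.37 m downgradient of the peak.
√(4πDt) = 96.93 m, giving peak height M/(n_e·A·√(4πDt)) = 0.806/(0.34 × 7.85 × 96.93) = 0.003116 kg/m³.
(x−vt)²/(4Dt) = (10.37)²/(4 × 1.86 × 402) = 0.03595; exp(−0.03595) = 0.9647.
C = 0.003116 × 0.9647 = 0.00301 kg/m³.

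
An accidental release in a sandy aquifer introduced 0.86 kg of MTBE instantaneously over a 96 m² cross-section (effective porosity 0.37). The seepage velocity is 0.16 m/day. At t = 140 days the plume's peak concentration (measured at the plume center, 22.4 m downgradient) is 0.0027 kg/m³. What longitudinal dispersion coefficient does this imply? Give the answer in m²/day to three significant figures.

0.0457 m²/day

At the plume center C_max = M/(n_e·A·√(4πDt)), so D = M²/(4πt·(n_e·A·C_max)²).
n_e·A·C_max = 0.37 × 96 × 0.0027 = 0.09590 kg/m.
D = 0.86²/(4π × 140 × 0.09590²) = 0.0457 m²/day.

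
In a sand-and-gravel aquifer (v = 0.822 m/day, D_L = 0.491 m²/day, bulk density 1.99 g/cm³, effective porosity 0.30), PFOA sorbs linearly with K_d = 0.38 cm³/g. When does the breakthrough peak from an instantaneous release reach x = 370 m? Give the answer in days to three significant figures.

1580 days

Retardation factor R = 1 + ρ_b·K_d/n = 1 + 1.99 × 0.38/0.30 = 3.521.
Sorption retards both mechanisms: v_R = v/R = 0.2335 m/day, D_R = D/R = 0.1394 m²/day.
Peak time from v_R²t² + 2D_R t − x² = 0: t = (√(D_R² + v_R²x²) − D_R)/v_R².
√(D_R² + v_R²x²) = √(0.1394² + 0.2335² × 370²) = 86.40; v_R² = 0.05452.
t = (86.40 − 0.1394)/0.05452 = 1580 days.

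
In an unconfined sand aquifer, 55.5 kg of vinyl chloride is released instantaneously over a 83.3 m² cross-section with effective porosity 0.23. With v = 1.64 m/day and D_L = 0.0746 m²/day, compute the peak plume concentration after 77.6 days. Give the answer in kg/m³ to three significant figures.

0.340 kg/m³

The peak of an instantaneous 1D plume sits at x = vt; there the Gaussian factor is 1 and C_max = M/(n_e·A·√(4πDt)), where n_e·A is the pore area the mass is dissolved in.
√(4πDt) = √(4π × 0.0746 × 77.6) = 8.529 m, so C_max = 55.5/(0.23 × 83.3 × 8.529) = 0.340 kg/m³.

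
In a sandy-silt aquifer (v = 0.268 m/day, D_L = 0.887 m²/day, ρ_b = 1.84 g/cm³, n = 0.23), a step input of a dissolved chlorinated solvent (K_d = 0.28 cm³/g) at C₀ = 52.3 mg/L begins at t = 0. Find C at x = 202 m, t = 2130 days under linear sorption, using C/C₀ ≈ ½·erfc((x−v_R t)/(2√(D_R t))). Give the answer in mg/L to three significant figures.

Retardation factor R = 1 + ρ_b·K_d/n = 1 + 1.84 × 0.28/0.23 = 3.240.
Sorption retards both mechanisms: v_R = v/R = 0.08272 m/day, D_R = D/R = 0.2738 m²/day.
v_R·t = 0.08272 × 2130 = 176.1936 m; 2√(D_R t) = 48.30 m; argument = (202 − 176.1936)/48.30 = 0.5343.
C = C₀ × ½·erfc(0.5343) = 52.3 × 0.2249 = 11.8 mg/L.

11.8 mg/L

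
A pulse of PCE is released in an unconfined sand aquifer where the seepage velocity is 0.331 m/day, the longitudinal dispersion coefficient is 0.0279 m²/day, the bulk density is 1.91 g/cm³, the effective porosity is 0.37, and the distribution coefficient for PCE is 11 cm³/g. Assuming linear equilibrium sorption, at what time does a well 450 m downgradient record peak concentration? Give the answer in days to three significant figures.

Retardation factor R = 1 + ρ_b·K_d/n = 1 + 1.91 × 11/0.37 = 57.78.
Sorption retards both mechanisms: v_R = v/R = 0.005729 m/day, D_R = D/R = 0.0004829 m²/day.
Peak time from v_R²t² + 2D_R t − x² = 0: t = (√(D_R² + v_R²x²) − D_R)/v_R².
√(D_R² + v_R²x²) = √(0.0004829² + 0.005729² × 450²) = 2.578; v_R² = 3.282e-05.
t = (2.578 − 0.0004829)/3.282e-05 = 78500 days.

78500 days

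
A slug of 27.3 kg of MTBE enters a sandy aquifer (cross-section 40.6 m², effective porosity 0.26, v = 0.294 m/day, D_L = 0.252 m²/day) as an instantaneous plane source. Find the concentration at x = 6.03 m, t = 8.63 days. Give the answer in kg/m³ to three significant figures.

For an instantaneous plane source, C(x,t) = M/(n_e·A·√(4πDt)) · exp(−(x−vt)²/(4Dt)), with n_e·A the pore (flow) area.
Plume center vt = 0.294 × 8.63 = 2.53722 m, so the well at 6.03 m is 3.49278 m downgradient of the peak.
√(4πDt) = 5.228 m, giving peak height M/(n_e·A·√(4πDt)) = 27.3/(0.26 × 40.6 × 5.228) = 0.4947 kg/m³.
(x−vt)²/(4Dt) = (3.49278)²/(4 × 0.252 × 8.63) = 1.402; exp(−1.402) = 0.2461.
C = 0.4947 × 0.2461 = 0.122 kg/m³.

0.122 kg/m³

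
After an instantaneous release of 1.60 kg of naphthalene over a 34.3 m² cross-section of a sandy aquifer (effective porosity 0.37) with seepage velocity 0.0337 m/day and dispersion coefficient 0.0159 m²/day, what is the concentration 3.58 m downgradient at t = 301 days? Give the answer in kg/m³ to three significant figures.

0.00171 kg/m³

For an instantaneous plane source, C(x,t) = M/(n_e·A·√(4πDt)) · exp(−(x−vt)²/(4Dt)), with n_e·A the pore (flow) area.
Plume center vt = 0.0337 × 301 = 10.1437 m, so the well at 3.58 m is 6.5637 m upgradient of the peak.
√(4πDt) = 7.755 m, giving peak height M/(n_e·A·√(4πDt)) = 1.60/(0.37 × 34.3 × 7.755) = 0.01626 kg/m³.
(x−vt)²/(4Dt) = (-6.5637)²/(4 × 0.0159 × 301) = 2.250; exp(−2.250) = 0.1054.
C = 0.01626 × 0.1054 = 0.00171 kg/m³.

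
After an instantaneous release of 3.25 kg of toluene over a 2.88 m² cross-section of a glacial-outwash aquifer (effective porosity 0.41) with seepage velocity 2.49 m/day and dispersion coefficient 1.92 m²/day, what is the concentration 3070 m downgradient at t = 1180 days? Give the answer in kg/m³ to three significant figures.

For an instantaneous plane source, C(x,t) = M/(n_e·A·√(4πDt)) · exp(−(x−vt)²/(4Dt)), with n_e·A the pore (flow) area.
Plume center vt = 2.49 × 1180 = 2938.2 m, so the well at 3070 m is 131.8 m downgradient of the peak.
√(4πDt) = 168.7 m, giving peak height M/(n_e·A·√(4πDt)) = 3.25/(0.41 × 2.88 × 168.7) = 0.01632 kg/m³.
(x−vt)²/(4Dt) = (131.8)²/(4 × 1.92 × 1180) = 1.917; exp(−1.917) = 0.1470.
C = 0.01632 × 0.1470 = 0.00240 kg/m³.

0.00240 kg/m³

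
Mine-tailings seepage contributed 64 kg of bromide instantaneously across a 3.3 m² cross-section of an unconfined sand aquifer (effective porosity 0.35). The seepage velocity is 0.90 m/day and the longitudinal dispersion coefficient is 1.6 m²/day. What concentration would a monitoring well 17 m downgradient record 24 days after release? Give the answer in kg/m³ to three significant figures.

2.20 kg/m³

For an instantaneous plane source, C(x,t) = M/(n_e·A·√(4πDt)) · exp(−(x−vt)²/(4Dt)), with n_e·A the pore (flow) area.
Plume center vt = 0.90 × 24 = 21.6 m, so the well at 17 m is 4.6 m upgradient of the peak.
√(4πDt) = 21.97 m, giving peak height M/(n_e·A·√(4πDt)) = 64/(0.35 × 3.3 × 21.97) = 2.522 kg/m³.
(x−vt)²/(4Dt) = (-4.6)²/(4 × 1.6 × 24) = 0.1378; exp(−0.1378) = 0.8713.
C = 2.522 × 0.8713 = 2.20 kg/m³.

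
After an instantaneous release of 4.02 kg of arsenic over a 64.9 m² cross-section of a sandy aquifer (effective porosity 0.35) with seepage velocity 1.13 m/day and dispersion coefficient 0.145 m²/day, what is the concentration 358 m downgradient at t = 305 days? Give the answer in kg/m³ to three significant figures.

For an instantaneous plane source, C(x,t) = M/(n_e·A·√(4πDt)) · exp(−(x−vt)²/(4Dt)), with n_e·A the pore (flow) area.
Plume center vt = 1.13 × 305 = 344.65 m, so the well at 358 m is 13.35 m downgradient of the peak.
√(4πDt) = 23.57 m, giving peak height M/(n_e·A·√(4πDt)) = 4.02/(0.35 × 64.9 × 23.57) = 0.007509 kg/m³.
(x−vt)²/(4Dt) = (13.35)²/(4 × 0.145 × 305) = 1.007; exp(−1.007) = 0.3653.
C = 0.007509 × 0.3653 = 0.00274 kg/m³.

0.00274 kg/m³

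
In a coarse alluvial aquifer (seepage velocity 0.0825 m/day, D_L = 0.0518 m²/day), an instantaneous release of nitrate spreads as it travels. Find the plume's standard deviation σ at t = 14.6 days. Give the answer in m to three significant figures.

Dispersive spreading gives a Gaussian with σ² = 2Dt; advection only shifts the center.
σ = √(2 × 0.0518 × 14.6) = 1.23 m.

1.23 m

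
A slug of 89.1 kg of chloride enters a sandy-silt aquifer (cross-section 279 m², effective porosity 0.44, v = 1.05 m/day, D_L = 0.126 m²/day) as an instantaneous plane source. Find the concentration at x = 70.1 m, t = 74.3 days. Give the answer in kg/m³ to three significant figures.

0.0126 kg/m³

For an instantaneous plane source, C(x,t) = M/(n_e·A·√(4πDt)) · exp(−(x−vt)²/(4Dt)), with n_e·A the pore (flow) area.
Plume center vt = 1.05 × 74.3 = 78.015 m, so the well at 70.1 m is 7.915 m upgradient of the peak.
√(4πDt) = 10.85 m, giving peak height M/(n_e·A·√(4πDt)) = 89.1/(0.44 × 279 × 10.85) = 0.06689 kg/m³.
(x−vt)²/(4Dt) = (-7.915)²/(4 × 0.126 × 74.3) = 1.673; exp(−1.673) = 0.1877.
C = 0.06689 × 0.1877 = 0.0126 kg/m³.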